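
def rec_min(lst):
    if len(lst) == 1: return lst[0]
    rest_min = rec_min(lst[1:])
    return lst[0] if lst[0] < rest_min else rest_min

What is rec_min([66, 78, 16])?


rec_min([66, 78, 16]): compare 66 with rec_min([78, 16])
rec_min([78, 16]): compare 78 with rec_min([16])
rec_min([16]) = 16  (base case)
Compare 78 with 16 -> 16
Compare 66 with 16 -> 16

16


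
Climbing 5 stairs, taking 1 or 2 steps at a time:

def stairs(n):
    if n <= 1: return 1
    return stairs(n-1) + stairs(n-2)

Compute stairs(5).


Building up from base cases:
stairs(0) = 1
stairs(1) = 1
stairs(2) = stairs(1) + stairs(0) = 1 + 1 = 2
stairs(3) = stairs(2) + stairs(1) = 2 + 1 = 3
stairs(4) = stairs(3) + stairs(2) = 3 + 2 = 5
stairs(5) = stairs(4) + stairs(3) = 5 + 3 = 8

8


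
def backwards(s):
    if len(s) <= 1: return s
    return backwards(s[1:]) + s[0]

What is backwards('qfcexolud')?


backwards('qfcexolud') = backwards('fcexolud') + 'q'
backwards('fcexolud') = backwards('cexolud') + 'f'
backwards('cexolud') = backwards('exolud') + 'c'
backwards('exolud') = backwards('xolud') + 'e'
backwards('xolud') = backwards('olud') + 'x'
backwards('olud') = backwards('lud') + 'o'
backwards('lud') = backwards('ud') + 'l'
backwards('ud') = backwards('d') + 'u'
backwards('d') = 'd'  (base case)
Concatenating: 'd' + 'u' + 'l' + 'o' + 'x' + 'e' + 'c' + 'f' + 'q' = 'duloxecfq'

duloxecfq


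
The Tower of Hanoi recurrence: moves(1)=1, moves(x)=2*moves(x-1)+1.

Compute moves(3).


moves(3) = 2 * moves(2) + 1
moves(2) = 2 * moves(1) + 1
moves(1) = 1  (base case)
moves(2) = 2 * 1 + 1 = 3
moves(3) = 2 * 3 + 1 = 7

7


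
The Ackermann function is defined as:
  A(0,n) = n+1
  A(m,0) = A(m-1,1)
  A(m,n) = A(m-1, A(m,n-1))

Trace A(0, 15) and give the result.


A(0, 15) = 16
Result: A(0, 15) = 16

16


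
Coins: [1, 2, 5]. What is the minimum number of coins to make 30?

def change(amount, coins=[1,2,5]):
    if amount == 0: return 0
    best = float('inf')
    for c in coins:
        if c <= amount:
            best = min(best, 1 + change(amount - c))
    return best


Building up with DP:
change(0) = 0
change(1) = min(1+change(0)=1+0=1) = 1
change(2) = min(1+change(1)=1+1=2, 1+change(0)=1+0=1) = 1
change(3) = min(1+change(2)=1+1=2, 1+change(1)=1+1=2) = 2
change(4) = min(1+change(3)=1+2=3, 1+change(2)=1+1=2) = 2
change(5) = min(1+change(4)=1+2=3, 1+change(3)=1+2=3, 1+change(0)=1+0=1) = 1
change(6) = min(1+change(5)=1+1=2, 1+change(4)=1+2=3, 1+change(1)=1+1=2) = 2
change(7) = min(1+change(6)=1+2=3, 1+change(5)=1+1=2, 1+change(2)=1+1=2) = 2
change(8) = min(1+change(7)=1+2=3, 1+change(6)=1+2=3, 1+change(3)=1+2=3) = 3
change(9) = min(1+change(8)=1+3=4, 1+change(7)=1+2=3, 1+change(4)=1+2=3) = 3
change(10) = min(1+change(9)=1+3=4, 1+change(8)=1+3=4, 1+change(5)=1+1=2) = 2
change(11) = min(1+change(10)=1+2=3, 1+change(9)=1+3=4, 1+change(6)=1+2=3) = 3
change(12) = min(1+change(11)=1+3=4, 1+change(10)=1+2=3, 1+change(7)=1+2=3) = 3
change(13) = min(1+change(12)=1+3=4, 1+change(11)=1+3=4, 1+change(8)=1+3=4) = 4
change(14) = min(1+change(13)=1+4=5, 1+change(12)=1+3=4, 1+change(9)=1+3=4) = 4
change(15) = min(1+change(14)=1+4=5, 1+change(13)=1+4=5, 1+change(10)=1+2=3) = 3
change(16) = min(1+change(15)=1+3=4, 1+change(14)=1+4=5, 1+change(11)=1+3=4) = 4
change(17) = min(1+change(16)=1+4=5, 1+change(15)=1+3=4, 1+change(12)=1+3=4) = 4
change(18) = min(1+change(17)=1+4=5, 1+change(16)=1+4=5, 1+change(13)=1+4=5) = 5
change(19) = min(1+change(18)=1+5=6, 1+change(17)=1+4=5, 1+change(14)=1+4=5) = 5
change(20) = min(1+change(19)=1+5=6, 1+change(18)=1+5=6, 1+change(15)=1+3=4) = 4
change(21) = min(1+change(20)=1+4=5, 1+change(19)=1+5=6, 1+change(16)=1+4=5) = 5
change(22) = min(1+change(21)=1+5=6, 1+change(20)=1+4=5, 1+change(17)=1+4=5) = 5
change(23) = min(1+change(22)=1+5=6, 1+change(21)=1+5=6, 1+change(18)=1+5=6) = 6
change(24) = min(1+change(23)=1+6=7, 1+change(22)=1+5=6, 1+change(19)=1+5=6) = 6
change(25) = min(1+change(24)=1+6=7, 1+change(23)=1+6=7, 1+change(20)=1+4=5) = 5
change(26) = min(1+change(25)=1+5=6, 1+change(24)=1+6=7, 1+change(21)=1+5=6) = 6
change(27) = min(1+change(26)=1+6=7, 1+change(25)=1+5=6, 1+change(22)=1+5=6) = 6
change(28) = min(1+change(27)=1+6=7, 1+change(26)=1+6=7, 1+change(23)=1+6=7) = 7
change(29) = min(1+change(28)=1+7=8, 1+change(27)=1+6=7, 1+change(24)=1+6=7) = 7
change(30) = min(1+change(29)=1+7=8, 1+change(28)=1+7=8, 1+change(25)=1+5=6) = 6

6


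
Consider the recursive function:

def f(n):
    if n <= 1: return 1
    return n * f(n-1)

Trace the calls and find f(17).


f(17)
= 17 * f(16)
= 17 * 16 * f(15)
= 17 * 16 * 15 * f(14)
= 17 * 16 * 15 * 14 * f(13)
= 17 * 16 * 15 * 14 * 13 * f(12)
= 17 * 16 * 15 * 14 * 13 * 12 * f(11)
= 17 * 16 * 15 * 14 * 13 * 12 * 11 * f(10)
= 17 * 16 * 15 * 14 * 13 * 12 * 11 * 10 * f(9)
= 17 * 16 * 15 * 14 * 13 * 12 * 11 * 10 * 9 * f(8)
= 17 * 16 * 15 * 14 * 13 * 12 * 11 * 10 * 9 * 8 * f(7)
= 17 * 16 * 15 * 14 * 13 * 12 * 11 * 10 * 9 * 8 * 7 * f(6)
= 17 * 16 * 15 * 14 * 13 * 12 * 11 * 10 * 9 * 8 * 7 * 6 * f(5)
= 17 * 16 * 15 * 14 * 13 * 12 * 11 * 10 * 9 * 8 * 7 * 6 * 5 * f(4)
= 17 * 16 * 15 * 14 * 13 * 12 * 11 * 10 * 9 * 8 * 7 * 6 * 5 * 4 * f(3)
= 17 * 16 * 15 * 14 * 13 * 12 * 11 * 10 * 9 * 8 * 7 * 6 * 5 * 4 * 3 * f(2)
= 17 * 16 * 15 * 14 * 13 * 12 * 11 * 10 * 9 * 8 * 7 * 6 * 5 * 4 * 3 * 2 * f(1)
= 17 * 16 * 15 * 14 * 13 * 12 * 11 * 10 * 9 * 8 * 7 * 6 * 5 * 4 * 3 * 2 * 1
= 355687428096000

355687428096000


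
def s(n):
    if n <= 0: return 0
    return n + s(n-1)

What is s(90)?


s(90)
= 90 + 89 + 88 + 87 + 86 + 85 + 84 + 83 + 82 + 81 + 80 + 79 + 78 + 77 + 76 + 75 + 74 + 73 + 72 + 71 + 70 + 69 + 68 + 67 + 66 + 65 + 64 + 63 + 62 + 61 + 60 + 59 + 58 + 57 + 56 + 55 + 54 + 53 + 52 + 51 + 50 + 49 + 48 + 47 + 46 + 45 + 44 + 43 + 42 + 41 + 40 + 39 + 38 + 37 + 36 + 35 + 34 + 33 + 32 + 31 + 30 + 29 + 28 + 27 + 26 + 25 + 24 + 23 + 22 + 21 + 20 + 19 + 18 + 17 + 16 + 15 + 14 + 13 + 12 + 11 + 10 + 9 + 8 + 7 + 6 + 5 + 4 + 3 + 2 + 1 + s(0)
= 90 + 89 + 88 + 87 + 86 + 85 + 84 + 83 + 82 + 81 + 80 + 79 + 78 + 77 + 76 + 75 + 74 + 73 + 72 + 71 + 70 + 69 + 68 + 67 + 66 + 65 + 64 + 63 + 62 + 61 + 60 + 59 + 58 + 57 + 56 + 55 + 54 + 53 + 52 + 51 + 50 + 49 + 48 + 47 + 46 + 45 + 44 + 43 + 42 + 41 + 40 + 39 + 38 + 37 + 36 + 35 + 34 + 33 + 32 + 31 + 30 + 29 + 28 + 27 + 26 + 25 + 24 + 23 + 22 + 21 + 20 + 19 + 18 + 17 + 16 + 15 + 14 + 13 + 12 + 11 + 10 + 9 + 8 + 7 + 6 + 5 + 4 + 3 + 2 + 1 + 0
= 4095

4095


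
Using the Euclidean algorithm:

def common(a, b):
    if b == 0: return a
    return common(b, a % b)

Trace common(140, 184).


common(140, 184) = common(184, 140)
common(184, 140) = common(140, 44)
common(140, 44) = common(44, 8)
common(44, 8) = common(8, 4)
common(8, 4) = common(4, 0)
common(4, 0) = 4  (base case)

4


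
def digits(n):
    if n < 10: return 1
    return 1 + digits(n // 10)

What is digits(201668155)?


digits(201668155) = 1 + digits(20166815)
digits(20166815) = 1 + digits(2016681)
digits(2016681) = 1 + digits(201668)
digits(201668) = 1 + digits(20166)
digits(20166) = 1 + digits(2016)
digits(2016) = 1 + digits(201)
digits(201) = 1 + digits(20)
digits(20) = 1 + digits(2)
digits(2) = 1  (base case: 2 < 10)
Unwinding: 1 + 1 + 1 + 1 + 1 + 1 + 1 + 1 + 1 = 9

9


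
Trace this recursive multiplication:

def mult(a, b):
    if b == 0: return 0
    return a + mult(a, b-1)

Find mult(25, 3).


mult(25, 3) = 25 + mult(25, 2)
mult(25, 2) = 25 + mult(25, 1)
mult(25, 1) = 25 + mult(25, 0)
mult(25, 0) = 0  (base case)
Total: 25 + 25 + 25 + 0 = 75

75


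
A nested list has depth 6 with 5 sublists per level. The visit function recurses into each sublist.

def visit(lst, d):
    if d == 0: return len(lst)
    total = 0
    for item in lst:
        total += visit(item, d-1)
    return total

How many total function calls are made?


At depth 0 (root): 1 call
At depth 1: each of 1 parents calls visit on 5 children = 5 calls
At depth 2: each of 5 parents calls visit on 5 children = 25 calls
At depth 3: each of 25 parents calls visit on 5 children = 125 calls
At depth 4: each of 125 parents calls visit on 5 children = 625 calls
At depth 5: each of 625 parents calls visit on 5 children = 3125 calls
At depth 6: each of 3125 parents calls visit on 5 children = 15625 calls
Total: 1 + 5 + 25 + 125 + 625 + 3125 + 15625 = 19531

19531


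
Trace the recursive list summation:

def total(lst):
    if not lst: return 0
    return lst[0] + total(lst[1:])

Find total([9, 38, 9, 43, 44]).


total([9, 38, 9, 43, 44]) = 9 + total([38, 9, 43, 44])
total([38, 9, 43, 44]) = 38 + total([9, 43, 44])
total([9, 43, 44]) = 9 + total([43, 44])
total([43, 44]) = 43 + total([44])
total([44]) = 44 + total([])
total([]) = 0  (base case)
Total: 9 + 38 + 9 + 43 + 44 + 0 = 143

143


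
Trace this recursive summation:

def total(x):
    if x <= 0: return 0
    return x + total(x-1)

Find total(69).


total(69)
= 69 + 68 + 67 + 66 + 65 + 64 + 63 + 62 + 61 + 60 + 59 + 58 + 57 + 56 + 55 + 54 + 53 + 52 + 51 + 50 + 49 + 48 + 47 + 46 + 45 + 44 + 43 + 42 + 41 + 40 + 39 + 38 + 37 + 36 + 35 + 34 + 33 + 32 + 31 + 30 + 29 + 28 + 27 + 26 + 25 + 24 + 23 + 22 + 21 + 20 + 19 + 18 + 17 + 16 + 15 + 14 + 13 + 12 + 11 + 10 + 9 + 8 + 7 + 6 + 5 + 4 + 3 + 2 + 1 + total(0)
= 69 + 68 + 67 + 66 + 65 + 64 + 63 + 62 + 61 + 60 + 59 + 58 + 57 + 56 + 55 + 54 + 53 + 52 + 51 + 50 + 49 + 48 + 47 + 46 + 45 + 44 + 43 + 42 + 41 + 40 + 39 + 38 + 37 + 36 + 35 + 34 + 33 + 32 + 31 + 30 + 29 + 28 + 27 + 26 + 25 + 24 + 23 + 22 + 21 + 20 + 19 + 18 + 17 + 16 + 15 + 14 + 13 + 12 + 11 + 10 + 9 + 8 + 7 + 6 + 5 + 4 + 3 + 2 + 1 + 0
= 2415

2415


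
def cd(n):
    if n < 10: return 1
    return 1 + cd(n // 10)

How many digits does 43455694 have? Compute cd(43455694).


cd(43455694) = 1 + cd(4345569)
cd(4345569) = 1 + cd(434556)
cd(434556) = 1 + cd(43455)
cd(43455) = 1 + cd(4345)
cd(4345) = 1 + cd(434)
cd(434) = 1 + cd(43)
cd(43) = 1 + cd(4)
cd(4) = 1  (base case: 4 < 10)
Unwinding: 1 + 1 + 1 + 1 + 1 + 1 + 1 + 1 = 8

8


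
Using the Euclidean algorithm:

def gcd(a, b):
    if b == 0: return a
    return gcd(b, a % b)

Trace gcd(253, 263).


gcd(253, 263) = gcd(263, 253)
gcd(263, 253) = gcd(253, 10)
gcd(253, 10) = gcd(10, 3)
gcd(10, 3) = gcd(3, 1)
gcd(3, 1) = gcd(1, 0)
gcd(1, 0) = 1  (base case)

1


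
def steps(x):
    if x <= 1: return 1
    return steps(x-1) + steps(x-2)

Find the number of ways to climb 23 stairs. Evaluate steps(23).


Building up from base cases:
steps(0) = 1
steps(1) = 1
steps(2) = steps(1) + steps(0) = 1 + 1 = 2
steps(3) = steps(2) + steps(1) = 2 + 1 = 3
steps(4) = steps(3) + steps(2) = 3 + 2 = 5
steps(5) = steps(4) + steps(3) = 5 + 3 = 8
steps(6) = steps(5) + steps(4) = 8 + 5 = 13
steps(7) = steps(6) + steps(5) = 13 + 8 = 21
steps(8) = steps(7) + steps(6) = 21 + 13 = 34
steps(9) = steps(8) + steps(7) = 34 + 21 = 55
steps(10) = steps(9) + steps(8) = 55 + 34 = 89
steps(11) = steps(10) + steps(9) = 89 + 55 = 144
steps(12) = steps(11) + steps(10) = 144 + 89 = 233
steps(13) = steps(12) + steps(11) = 233 + 144 = 377
steps(14) = steps(13) + steps(12) = 377 + 233 = 610
steps(15) = steps(14) + steps(13) = 610 + 377 = 987
steps(16) = steps(15) + steps(14) = 987 + 610 = 1597
steps(17) = steps(16) + steps(15) = 1597 + 987 = 2584
steps(18) = steps(17) + steps(16) = 2584 + 1597 = 4181
steps(19) = steps(18) + steps(17) = 4181 + 2584 = 6765
steps(20) = steps(19) + steps(18) = 6765 + 4181 = 10946
steps(21) = steps(20) + steps(19) = 10946 + 6765 = 17711
steps(22) = steps(21) + steps(20) = 17711 + 10946 = 28657
steps(23) = steps(22) + steps(21) = 28657 + 17711 = 46368

46368


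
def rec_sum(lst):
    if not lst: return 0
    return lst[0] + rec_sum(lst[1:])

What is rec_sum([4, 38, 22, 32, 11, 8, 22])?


rec_sum([4, 38, 22, 32, 11, 8, 22]) = 4 + rec_sum([38, 22, 32, 11, 8, 22])
rec_sum([38, 22, 32, 11, 8, 22]) = 38 + rec_sum([22, 32, 11, 8, 22])
rec_sum([22, 32, 11, 8, 22]) = 22 + rec_sum([32, 11, 8, 22])
rec_sum([32, 11, 8, 22]) = 32 + rec_sum([11, 8, 22])
rec_sum([11, 8, 22]) = 11 + rec_sum([8, 22])
rec_sum([8, 22]) = 8 + rec_sum([22])
rec_sum([22]) = 22 + rec_sum([])
rec_sum([]) = 0  (base case)
Total: 4 + 38 + 22 + 32 + 11 + 8 + 22 + 0 = 137

137


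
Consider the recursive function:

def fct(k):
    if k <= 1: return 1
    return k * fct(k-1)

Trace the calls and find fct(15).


fct(15)
= 15 * fct(14)
= 15 * 14 * fct(13)
= 15 * 14 * 13 * fct(12)
= 15 * 14 * 13 * 12 * fct(11)
= 15 * 14 * 13 * 12 * 11 * fct(10)
= 15 * 14 * 13 * 12 * 11 * 10 * fct(9)
= 15 * 14 * 13 * 12 * 11 * 10 * 9 * fct(8)
= 15 * 14 * 13 * 12 * 11 * 10 * 9 * 8 * fct(7)
= 15 * 14 * 13 * 12 * 11 * 10 * 9 * 8 * 7 * fct(6)
= 15 * 14 * 13 * 12 * 11 * 10 * 9 * 8 * 7 * 6 * fct(5)
= 15 * 14 * 13 * 12 * 11 * 10 * 9 * 8 * 7 * 6 * 5 * fct(4)
= 15 * 14 * 13 * 12 * 11 * 10 * 9 * 8 * 7 * 6 * 5 * 4 * fct(3)
= 15 * 14 * 13 * 12 * 11 * 10 * 9 * 8 * 7 * 6 * 5 * 4 * 3 * fct(2)
= 15 * 14 * 13 * 12 * 11 * 10 * 9 * 8 * 7 * 6 * 5 * 4 * 3 * 2 * fct(1)
= 15 * 14 * 13 * 12 * 11 * 10 * 9 * 8 * 7 * 6 * 5 * 4 * 3 * 2 * 1
= 1307674368000

1307674368000


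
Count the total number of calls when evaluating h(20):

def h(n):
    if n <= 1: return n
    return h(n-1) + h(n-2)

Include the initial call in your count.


Let C(n) = total calls for h(n)
C(0) = 1, C(1) = 1
C(2) = 1 + C(1) + C(0) = 1 + 1 + 1 = 3
C(3) = 1 + C(2) + C(1) = 1 + 3 + 1 = 5
C(4) = 1 + C(3) + C(2) = 1 + 5 + 3 = 9
C(5) = 1 + C(4) + C(3) = 1 + 9 + 5 = 15
C(6) = 1 + C(5) + C(4) = 1 + 15 + 9 = 25
C(7) = 1 + C(6) + C(5) = 1 + 25 + 15 = 41
C(8) = 1 + C(7) + C(6) = 1 + 41 + 25 = 67
C(9) = 1 + C(8) + C(7) = 1 + 67 + 41 = 109
C(10) = 1 + C(9) + C(8) = 1 + 109 + 67 = 177
C(11) = 1 + C(10) + C(9) = 1 + 177 + 109 = 287
C(12) = 1 + C(11) + C(10) = 1 + 287 + 177 = 465
C(13) = 1 + C(12) + C(11) = 1 + 465 + 287 = 753
C(14) = 1 + C(13) + C(12) = 1 + 753 + 465 = 1219
C(15) = 1 + C(14) + C(13) = 1 + 1219 + 753 = 1973
C(16) = 1 + C(15) + C(14) = 1 + 1973 + 1219 = 3193
C(17) = 1 + C(16) + C(15) = 1 + 3193 + 1973 = 5167
C(18) = 1 + C(17) + C(16) = 1 + 5167 + 3193 = 8361
C(19) = 1 + C(18) + C(17) = 1 + 8361 + 5167 = 13529
C(20) = 1 + C(19) + C(18) = 1 + 13529 + 8361 = 21891

21891


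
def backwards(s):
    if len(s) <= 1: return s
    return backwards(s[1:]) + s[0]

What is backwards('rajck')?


backwards('rajck') = backwards('ajck') + 'r'
backwards('ajck') = backwards('jck') + 'a'
backwards('jck') = backwards('ck') + 'j'
backwards('ck') = backwards('k') + 'c'
backwards('k') = 'k'  (base case)
Concatenating: 'k' + 'c' + 'j' + 'a' + 'r' = 'kcjar'

kcjar


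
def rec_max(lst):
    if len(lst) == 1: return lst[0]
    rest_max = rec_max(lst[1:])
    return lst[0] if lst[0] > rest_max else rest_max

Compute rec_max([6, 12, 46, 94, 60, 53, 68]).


rec_max([6, 12, 46, 94, 60, 53, 68]): compare 6 with rec_max([12, 46, 94, 60, 53, 68])
rec_max([12, 46, 94, 60, 53, 68]): compare 12 with rec_max([46, 94, 60, 53, 68])
rec_max([46, 94, 60, 53, 68]): compare 46 with rec_max([94, 60, 53, 68])
rec_max([94, 60, 53, 68]): compare 94 with rec_max([60, 53, 68])
rec_max([60, 53, 68]): compare 60 with rec_max([53, 68])
rec_max([53, 68]): compare 53 with rec_max([68])
rec_max([68]) = 68  (base case)
Compare 53 with 68 -> 68
Compare 60 with 68 -> 68
Compare 94 with 68 -> 94
Compare 46 with 94 -> 94
Compare 12 with 94 -> 94
Compare 6 with 94 -> 94

94


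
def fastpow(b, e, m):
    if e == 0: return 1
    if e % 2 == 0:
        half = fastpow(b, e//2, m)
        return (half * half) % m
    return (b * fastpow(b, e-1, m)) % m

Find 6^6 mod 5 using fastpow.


fastpow(6, 6, 5): e is even, compute fastpow(6, 3, 5)
  fastpow(6, 3, 5): e is odd, compute fastpow(6, 2, 5)
    fastpow(6, 2, 5): e is even, compute fastpow(6, 1, 5)
      fastpow(6, 1, 5): e is odd, compute fastpow(6, 0, 5)
        fastpow(6, 0, 5) = 1
      (6 * 1) % 5 = 1
    half=1, (1*1) % 5 = 1
  (6 * 1) % 5 = 1
half=1, (1*1) % 5 = 1

1


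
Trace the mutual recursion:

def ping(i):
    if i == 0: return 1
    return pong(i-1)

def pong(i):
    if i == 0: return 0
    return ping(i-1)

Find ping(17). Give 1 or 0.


ping(17) = pong(16)
pong(16) = ping(15)
ping(15) = pong(14)
pong(14) = ping(13)
ping(13) = pong(12)
pong(12) = ping(11)
ping(11) = pong(10)
pong(10) = ping(9)
ping(9) = pong(8)
pong(8) = ping(7)
ping(7) = pong(6)
pong(6) = ping(5)
ping(5) = pong(4)
pong(4) = ping(3)
ping(3) = pong(2)
pong(2) = ping(1)
ping(1) = pong(0)
pong(0) = 0  (base case)
Result: 0

0


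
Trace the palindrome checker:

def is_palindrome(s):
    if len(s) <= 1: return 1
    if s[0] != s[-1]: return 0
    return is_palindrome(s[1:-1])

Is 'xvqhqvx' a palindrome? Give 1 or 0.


is_palindrome('xvqhqvx'): s[0]='x' == s[-1]='x' -> check is_palindrome('vqhqv')
is_palindrome('vqhqv'): s[0]='v' == s[-1]='v' -> check is_palindrome('qhq')
is_palindrome('qhq'): s[0]='q' == s[-1]='q' -> check is_palindrome('h')
is_palindrome('h'): len <= 1 -> return 1  (base case)
Result: 1 (palindrome)

1


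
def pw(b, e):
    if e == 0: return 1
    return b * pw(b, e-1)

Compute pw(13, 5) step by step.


pw(13, 5)
= 13 * pw(13, 4)
= 13 * 13 * pw(13, 3)
= 13 * 13 * 13 * pw(13, 2)
= 13 * 13 * 13 * 13 * pw(13, 1)
= 13 * 13 * 13 * 13 * 13 * pw(13, 0)
= 13 * 13 * 13 * 13 * 13 * 1
= 371293

371293


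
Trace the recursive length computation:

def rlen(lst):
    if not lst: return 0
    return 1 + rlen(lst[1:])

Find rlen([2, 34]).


rlen([2, 34]) = 1 + rlen([34])
rlen([34]) = 1 + rlen([])
rlen([]) = 0  (base case)
Unwinding: 1 + 1 + 0 = 2

2


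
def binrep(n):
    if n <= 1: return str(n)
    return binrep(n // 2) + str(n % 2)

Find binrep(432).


binrep(432) = binrep(216) + '0'
binrep(216) = binrep(108) + '0'
binrep(108) = binrep(54) + '0'
binrep(54) = binrep(27) + '0'
binrep(27) = binrep(13) + '1'
binrep(13) = binrep(6) + '1'
binrep(6) = binrep(3) + '0'
binrep(3) = binrep(1) + '1'
binrep(1) = '1'  (base case)
Concatenating: '1' + '1' + '0' + '1' + '1' + '0' + '0' + '0' + '0' = '110110000'

110110000


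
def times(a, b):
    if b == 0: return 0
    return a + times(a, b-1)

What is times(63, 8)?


times(63, 8) = 63 + times(63, 7)
times(63, 7) = 63 + times(63, 6)
times(63, 6) = 63 + times(63, 5)
times(63, 5) = 63 + times(63, 4)
times(63, 4) = 63 + times(63, 3)
times(63, 3) = 63 + times(63, 2)
times(63, 2) = 63 + times(63, 1)
times(63, 1) = 63 + times(63, 0)
times(63, 0) = 0  (base case)
Total: 63 + 63 + 63 + 63 + 63 + 63 + 63 + 63 + 0 = 504

504


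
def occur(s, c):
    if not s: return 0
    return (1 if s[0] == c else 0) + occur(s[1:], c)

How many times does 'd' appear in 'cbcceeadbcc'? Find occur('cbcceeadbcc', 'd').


s[0]='c' != 'd' -> 0
s[0]='b' != 'd' -> 0
s[0]='c' != 'd' -> 0
s[0]='c' != 'd' -> 0
s[0]='e' != 'd' -> 0
s[0]='e' != 'd' -> 0
s[0]='a' != 'd' -> 0
s[0]='d' == 'd' -> 1
s[0]='b' != 'd' -> 0
s[0]='c' != 'd' -> 0
s[0]='c' != 'd' -> 0
Sum: 0 + 0 + 0 + 0 + 0 + 0 + 0 + 1 + 0 + 0 + 0 = 1

1


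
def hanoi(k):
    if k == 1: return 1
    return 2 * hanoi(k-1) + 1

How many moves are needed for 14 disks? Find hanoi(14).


hanoi(14) = 2 * hanoi(13) + 1
hanoi(13) = 2 * hanoi(12) + 1
hanoi(12) = 2 * hanoi(11) + 1
hanoi(11) = 2 * hanoi(10) + 1
hanoi(10) = 2 * hanoi(9) + 1
hanoi(9) = 2 * hanoi(8) + 1
hanoi(8) = 2 * hanoi(7) + 1
hanoi(7) = 2 * hanoi(6) + 1
hanoi(6) = 2 * hanoi(5) + 1
hanoi(5) = 2 * hanoi(4) + 1
hanoi(4) = 2 * hanoi(3) + 1
hanoi(3) = 2 * hanoi(2) + 1
hanoi(2) = 2 * hanoi(1) + 1
hanoi(1) = 1  (base case)
hanoi(2) = 2 * 1 + 1 = 3
hanoi(3) = 2 * 3 + 1 = 7
hanoi(4) = 2 * 7 + 1 = 15
hanoi(5) = 2 * 15 + 1 = 31
hanoi(6) = 2 * 31 + 1 = 63
hanoi(7) = 2 * 63 + 1 = 127
hanoi(8) = 2 * 127 + 1 = 255
hanoi(9) = 2 * 255 + 1 = 511
hanoi(10) = 2 * 511 + 1 = 1023
hanoi(11) = 2 * 1023 + 1 = 2047
hanoi(12) = 2 * 2047 + 1 = 4095
hanoi(13) = 2 * 4095 + 1 = 8191
hanoi(14) = 2 * 8191 + 1 = 16383

16383


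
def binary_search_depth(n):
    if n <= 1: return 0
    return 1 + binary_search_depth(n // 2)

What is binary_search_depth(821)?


821 / 2 = 410
410 / 2 = 205
205 / 2 = 102
102 / 2 = 51
51 / 2 = 25
25 / 2 = 12
12 / 2 = 6
6 / 2 = 3
3 / 2 = 1
Reached 1 after 9 halvings

9


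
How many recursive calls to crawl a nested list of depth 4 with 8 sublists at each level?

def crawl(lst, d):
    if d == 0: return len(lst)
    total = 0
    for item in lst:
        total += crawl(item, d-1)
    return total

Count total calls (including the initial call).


At depth 0 (root): 1 call
At depth 1: each of 1 parents calls crawl on 8 children = 8 calls
At depth 2: each of 8 parents calls crawl on 8 children = 64 calls
At depth 3: each of 64 parents calls crawl on 8 children = 512 calls
At depth 4: each of 512 parents calls crawl on 8 children = 4096 calls
Total: 1 + 8 + 64 + 512 + 4096 = 4681

4681


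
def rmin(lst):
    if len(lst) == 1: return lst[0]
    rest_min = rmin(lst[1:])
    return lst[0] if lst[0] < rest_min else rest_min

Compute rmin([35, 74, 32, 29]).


rmin([35, 74, 32, 29]): compare 35 with rmin([74, 32, 29])
rmin([74, 32, 29]): compare 74 with rmin([32, 29])
rmin([32, 29]): compare 32 with rmin([29])
rmin([29]) = 29  (base case)
Compare 32 with 29 -> 29
Compare 74 with 29 -> 29
Compare 35 with 29 -> 29

29


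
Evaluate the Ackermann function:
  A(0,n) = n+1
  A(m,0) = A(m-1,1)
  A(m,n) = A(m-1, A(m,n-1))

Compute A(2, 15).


A(2, 15) = A(1, A(2, 14))
  A(2, 14) = A(1, A(2, 13))
    A(2, 13) = A(1, A(2, 12))
      A(2, 12) = A(1, A(2, 11))
        A(2, 11) = A(1, A(2, 10))
          A(2, 10) = A(1, A(2, 9))
          A(2, 9) = A(1, A(2, 8))
          A(2, 8) = A(1, A(2, 7))
          A(2, 7) = A(1, A(2, 6))
          A(2, 6) = A(1, A(2, 5))
          A(2, 5) = A(1, A(2, 4))
          A(2, 4) = A(1, A(2, 3))
          A(2, 3) = A(1, A(2, 2))
          A(2, 2) = A(1, A(2, 1))
          A(2, 1) = A(1, A(2, 0))
          A(2, 0) = A(1, 1)
          A(1, 1) = A(0, A(1, 0))
          A(1, 0) = A(0, 1)
          A(0, 1) = 2
            = A(0, 2)
          A(0, 2) = 3
            = A(1, 3)
          A(1, 3) = A(0, A(1, 2))
          A(1, 2) = A(0, A(1, 1))
          A(1, 1) = A(0, A(1, 0))
... (trace truncated)
Result: A(2, 15) = 33

33


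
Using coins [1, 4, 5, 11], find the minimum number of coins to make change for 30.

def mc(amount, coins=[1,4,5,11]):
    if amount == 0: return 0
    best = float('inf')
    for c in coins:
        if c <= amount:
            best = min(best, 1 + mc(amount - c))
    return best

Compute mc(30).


Building up with DP:
mc(0) = 0
mc(1) = min(1+mc(0)=1+0=1) = 1
mc(2) = min(1+mc(1)=1+1=2) = 2
mc(3) = min(1+mc(2)=1+2=3) = 3
mc(4) = min(1+mc(3)=1+3=4, 1+mc(0)=1+0=1) = 1
mc(5) = min(1+mc(4)=1+1=2, 1+mc(1)=1+1=2, 1+mc(0)=1+0=1) = 1
mc(6) = min(1+mc(5)=1+1=2, 1+mc(2)=1+2=3, 1+mc(1)=1+1=2) = 2
mc(7) = min(1+mc(6)=1+2=3, 1+mc(3)=1+3=4, 1+mc(2)=1+2=3) = 3
mc(8) = min(1+mc(7)=1+3=4, 1+mc(4)=1+1=2, 1+mc(3)=1+3=4) = 2
mc(9) = min(1+mc(8)=1+2=3, 1+mc(5)=1+1=2, 1+mc(4)=1+1=2) = 2
mc(10) = min(1+mc(9)=1+2=3, 1+mc(6)=1+2=3, 1+mc(5)=1+1=2) = 2
mc(11) = min(1+mc(10)=1+2=3, 1+mc(7)=1+3=4, 1+mc(6)=1+2=3, 1+mc(0)=1+0=1) = 1
mc(12) = min(1+mc(11)=1+1=2, 1+mc(8)=1+2=3, 1+mc(7)=1+3=4, 1+mc(1)=1+1=2) = 2
mc(13) = min(1+mc(12)=1+2=3, 1+mc(9)=1+2=3, 1+mc(8)=1+2=3, 1+mc(2)=1+2=3) = 3
mc(14) = min(1+mc(13)=1+3=4, 1+mc(10)=1+2=3, 1+mc(9)=1+2=3, 1+mc(3)=1+3=4) = 3
mc(15) = min(1+mc(14)=1+3=4, 1+mc(11)=1+1=2, 1+mc(10)=1+2=3, 1+mc(4)=1+1=2) = 2
mc(16) = min(1+mc(15)=1+2=3, 1+mc(12)=1+2=3, 1+mc(11)=1+1=2, 1+mc(5)=1+1=2) = 2
mc(17) = min(1+mc(16)=1+2=3, 1+mc(13)=1+3=4, 1+mc(12)=1+2=3, 1+mc(6)=1+2=3) = 3
mc(18) = min(1+mc(17)=1+3=4, 1+mc(14)=1+3=4, 1+mc(13)=1+3=4, 1+mc(7)=1+3=4) = 4
mc(19) = min(1+mc(18)=1+4=5, 1+mc(15)=1+2=3, 1+mc(14)=1+3=4, 1+mc(8)=1+2=3) = 3
mc(20) = min(1+mc(19)=1+3=4, 1+mc(16)=1+2=3, 1+mc(15)=1+2=3, 1+mc(9)=1+2=3) = 3
mc(21) = min(1+mc(20)=1+3=4, 1+mc(17)=1+3=4, 1+mc(16)=1+2=3, 1+mc(10)=1+2=3) = 3
mc(22) = min(1+mc(21)=1+3=4, 1+mc(18)=1+4=5, 1+mc(17)=1+3=4, 1+mc(11)=1+1=2) = 2
mc(23) = min(1+mc(22)=1+2=3, 1+mc(19)=1+3=4, 1+mc(18)=1+4=5, 1+mc(12)=1+2=3) = 3
mc(24) = min(1+mc(23)=1+3=4, 1+mc(20)=1+3=4, 1+mc(19)=1+3=4, 1+mc(13)=1+3=4) = 4
mc(25) = min(1+mc(24)=1+4=5, 1+mc(21)=1+3=4, 1+mc(20)=1+3=4, 1+mc(14)=1+3=4) = 4
mc(26) = min(1+mc(25)=1+4=5, 1+mc(22)=1+2=3, 1+mc(21)=1+3=4, 1+mc(15)=1+2=3) = 3
mc(27) = min(1+mc(26)=1+3=4, 1+mc(23)=1+3=4, 1+mc(22)=1+2=3, 1+mc(16)=1+2=3) = 3
mc(28) = min(1+mc(27)=1+3=4, 1+mc(24)=1+4=5, 1+mc(23)=1+3=4, 1+mc(17)=1+3=4) = 4
mc(29) = min(1+mc(28)=1+4=5, 1+mc(25)=1+4=5, 1+mc(24)=1+4=5, 1+mc(18)=1+4=5) = 5
mc(30) = min(1+mc(29)=1+5=6, 1+mc(26)=1+3=4, 1+mc(25)=1+4=5, 1+mc(19)=1+3=4) = 4

4


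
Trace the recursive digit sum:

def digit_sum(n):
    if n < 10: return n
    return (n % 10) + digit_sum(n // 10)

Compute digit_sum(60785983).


digit_sum(60785983) = 3 + digit_sum(6078598)
digit_sum(6078598) = 8 + digit_sum(607859)
digit_sum(607859) = 9 + digit_sum(60785)
digit_sum(60785) = 5 + digit_sum(6078)
digit_sum(6078) = 8 + digit_sum(607)
digit_sum(607) = 7 + digit_sum(60)
digit_sum(60) = 0 + digit_sum(6)
digit_sum(6) = 6  (base case)
Total: 3 + 8 + 9 + 5 + 8 + 7 + 0 + 6 = 46

46


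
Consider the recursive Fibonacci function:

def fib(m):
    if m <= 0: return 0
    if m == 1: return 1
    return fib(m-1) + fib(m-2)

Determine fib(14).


Computing fib(14) bottom-up:
fib(0) = 0
fib(1) = 1
fib(2) = fib(1) + fib(0) = 1 + 0 = 1
fib(3) = fib(2) + fib(1) = 1 + 1 = 2
fib(4) = fib(3) + fib(2) = 2 + 1 = 3
fib(5) = fib(4) + fib(3) = 3 + 2 = 5
fib(6) = fib(5) + fib(4) = 5 + 3 = 8
fib(7) = fib(6) + fib(5) = 8 + 5 = 13
fib(8) = fib(7) + fib(6) = 13 + 8 = 21
fib(9) = fib(8) + fib(7) = 21 + 13 = 34
fib(10) = fib(9) + fib(8) = 34 + 21 = 55
fib(11) = fib(10) + fib(9) = 55 + 34 = 89
fib(12) = fib(11) + fib(10) = 89 + 55 = 144
fib(13) = fib(12) + fib(11) = 144 + 89 = 233
fib(14) = fib(13) + fib(12) = 233 + 144 = 377

377


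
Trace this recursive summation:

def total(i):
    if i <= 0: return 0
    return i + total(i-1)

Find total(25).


total(25)
= 25 + 24 + 23 + 22 + 21 + 20 + 19 + 18 + 17 + 16 + 15 + 14 + 13 + 12 + 11 + 10 + 9 + 8 + 7 + 6 + 5 + 4 + 3 + 2 + 1 + total(0)
= 25 + 24 + 23 + 22 + 21 + 20 + 19 + 18 + 17 + 16 + 15 + 14 + 13 + 12 + 11 + 10 + 9 + 8 + 7 + 6 + 5 + 4 + 3 + 2 + 1 + 0
= 325

325


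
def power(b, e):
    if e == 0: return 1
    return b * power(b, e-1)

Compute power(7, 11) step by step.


power(7, 11)
= 7 * power(7, 10)
= 7 * 7 * power(7, 9)
= 7 * 7 * 7 * power(7, 8)
= 7 * 7 * 7 * 7 * power(7, 7)
= 7 * 7 * 7 * 7 * 7 * power(7, 6)
= 7 * 7 * 7 * 7 * 7 * 7 * power(7, 5)
= 7 * 7 * 7 * 7 * 7 * 7 * 7 * power(7, 4)
= 7 * 7 * 7 * 7 * 7 * 7 * 7 * 7 * power(7, 3)
= 7 * 7 * 7 * 7 * 7 * 7 * 7 * 7 * 7 * power(7, 2)
= 7 * 7 * 7 * 7 * 7 * 7 * 7 * 7 * 7 * 7 * power(7, 1)
= 7 * 7 * 7 * 7 * 7 * 7 * 7 * 7 * 7 * 7 * 7 * power(7, 0)
= 7 * 7 * 7 * 7 * 7 * 7 * 7 * 7 * 7 * 7 * 7 * 1
= 1977326743

1977326743


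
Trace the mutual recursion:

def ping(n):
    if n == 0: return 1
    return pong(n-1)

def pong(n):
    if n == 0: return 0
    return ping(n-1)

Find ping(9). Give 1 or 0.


ping(9) = pong(8)
pong(8) = ping(7)
ping(7) = pong(6)
pong(6) = ping(5)
ping(5) = pong(4)
pong(4) = ping(3)
ping(3) = pong(2)
pong(2) = ping(1)
ping(1) = pong(0)
pong(0) = 0  (base case)
Result: 0

0


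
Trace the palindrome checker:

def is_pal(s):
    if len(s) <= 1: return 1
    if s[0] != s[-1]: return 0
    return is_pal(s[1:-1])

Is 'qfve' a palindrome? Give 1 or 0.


is_pal('qfve'): s[0]='q' != s[-1]='e' -> return 0
Result: 0 (not a palindrome)

0


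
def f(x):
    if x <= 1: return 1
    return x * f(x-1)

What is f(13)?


f(13)
= 13 * f(12)
= 13 * 12 * f(11)
= 13 * 12 * 11 * f(10)
= 13 * 12 * 11 * 10 * f(9)
= 13 * 12 * 11 * 10 * 9 * f(8)
= 13 * 12 * 11 * 10 * 9 * 8 * f(7)
= 13 * 12 * 11 * 10 * 9 * 8 * 7 * f(6)
= 13 * 12 * 11 * 10 * 9 * 8 * 7 * 6 * f(5)
= 13 * 12 * 11 * 10 * 9 * 8 * 7 * 6 * 5 * f(4)
= 13 * 12 * 11 * 10 * 9 * 8 * 7 * 6 * 5 * 4 * f(3)
= 13 * 12 * 11 * 10 * 9 * 8 * 7 * 6 * 5 * 4 * 3 * f(2)
= 13 * 12 * 11 * 10 * 9 * 8 * 7 * 6 * 5 * 4 * 3 * 2 * f(1)
= 13 * 12 * 11 * 10 * 9 * 8 * 7 * 6 * 5 * 4 * 3 * 2 * 1
= 6227020800

6227020800


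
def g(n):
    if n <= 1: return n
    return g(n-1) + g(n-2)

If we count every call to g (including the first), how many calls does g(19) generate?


Let C(n) = total calls for g(n)
C(0) = 1, C(1) = 1
C(2) = 1 + C(1) + C(0) = 1 + 1 + 1 = 3
C(3) = 1 + C(2) + C(1) = 1 + 3 + 1 = 5
C(4) = 1 + C(3) + C(2) = 1 + 5 + 3 = 9
C(5) = 1 + C(4) + C(3) = 1 + 9 + 5 = 15
C(6) = 1 + C(5) + C(4) = 1 + 15 + 9 = 25
C(7) = 1 + C(6) + C(5) = 1 + 25 + 15 = 41
C(8) = 1 + C(7) + C(6) = 1 + 41 + 25 = 67
C(9) = 1 + C(8) + C(7) = 1 + 67 + 41 = 109
C(10) = 1 + C(9) + C(8) = 1 + 109 + 67 = 177
C(11) = 1 + C(10) + C(9) = 1 + 177 + 109 = 287
C(12) = 1 + C(11) + C(10) = 1 + 287 + 177 = 465
C(13) = 1 + C(12) + C(11) = 1 + 465 + 287 = 753
C(14) = 1 + C(13) + C(12) = 1 + 753 + 465 = 1219
C(15) = 1 + C(14) + C(13) = 1 + 1219 + 753 = 1973
C(16) = 1 + C(15) + C(14) = 1 + 1973 + 1219 = 3193
C(17) = 1 + C(16) + C(15) = 1 + 3193 + 1973 = 5167
C(18) = 1 + C(17) + C(16) = 1 + 5167 + 3193 = 8361
C(19) = 1 + C(18) + C(17) = 1 + 8361 + 5167 = 13529

13529


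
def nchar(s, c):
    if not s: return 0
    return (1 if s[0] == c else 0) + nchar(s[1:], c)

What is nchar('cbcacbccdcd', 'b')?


s[0]='c' != 'b' -> 0
s[0]='b' == 'b' -> 1
s[0]='c' != 'b' -> 0
s[0]='a' != 'b' -> 0
s[0]='c' != 'b' -> 0
s[0]='b' == 'b' -> 1
s[0]='c' != 'b' -> 0
s[0]='c' != 'b' -> 0
s[0]='d' != 'b' -> 0
s[0]='c' != 'b' -> 0
s[0]='d' != 'b' -> 0
Sum: 0 + 1 + 0 + 0 + 0 + 1 + 0 + 0 + 0 + 0 + 0 = 2

2


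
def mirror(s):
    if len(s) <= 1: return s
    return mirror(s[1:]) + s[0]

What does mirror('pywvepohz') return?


mirror('pywvepohz') = mirror('ywvepohz') + 'p'
mirror('ywvepohz') = mirror('wvepohz') + 'y'
mirror('wvepohz') = mirror('vepohz') + 'w'
mirror('vepohz') = mirror('epohz') + 'v'
mirror('epohz') = mirror('pohz') + 'e'
mirror('pohz') = mirror('ohz') + 'p'
mirror('ohz') = mirror('hz') + 'o'
mirror('hz') = mirror('z') + 'h'
mirror('z') = 'z'  (base case)
Concatenating: 'z' + 'h' + 'o' + 'p' + 'e' + 'v' + 'w' + 'y' + 'p' = 'zhopevwyp'

zhopevwyp


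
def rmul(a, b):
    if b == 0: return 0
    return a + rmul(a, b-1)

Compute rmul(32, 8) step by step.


rmul(32, 8) = 32 + rmul(32, 7)
rmul(32, 7) = 32 + rmul(32, 6)
rmul(32, 6) = 32 + rmul(32, 5)
rmul(32, 5) = 32 + rmul(32, 4)
rmul(32, 4) = 32 + rmul(32, 3)
rmul(32, 3) = 32 + rmul(32, 2)
rmul(32, 2) = 32 + rmul(32, 1)
rmul(32, 1) = 32 + rmul(32, 0)
rmul(32, 0) = 0  (base case)
Total: 32 + 32 + 32 + 32 + 32 + 32 + 32 + 32 + 0 = 256

256


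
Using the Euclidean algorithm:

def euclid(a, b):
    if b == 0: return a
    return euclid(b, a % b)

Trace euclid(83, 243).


euclid(83, 243) = euclid(243, 83)
euclid(243, 83) = euclid(83, 77)
euclid(83, 77) = euclid(77, 6)
euclid(77, 6) = euclid(6, 5)
euclid(6, 5) = euclid(5, 1)
euclid(5, 1) = euclid(1, 0)
euclid(1, 0) = 1  (base case)

1


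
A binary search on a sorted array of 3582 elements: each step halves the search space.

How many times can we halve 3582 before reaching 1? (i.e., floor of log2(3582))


3582 / 2 = 1791
1791 / 2 = 895
895 / 2 = 447
447 / 2 = 223
223 / 2 = 111
111 / 2 = 55
55 / 2 = 27
27 / 2 = 13
13 / 2 = 6
6 / 2 = 3
3 / 2 = 1
Reached 1 after 11 halvings

11


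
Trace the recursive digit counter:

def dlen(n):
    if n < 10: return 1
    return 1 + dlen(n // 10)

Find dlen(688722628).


dlen(688722628) = 1 + dlen(68872262)
dlen(68872262) = 1 + dlen(6887226)
dlen(6887226) = 1 + dlen(688722)
dlen(688722) = 1 + dlen(68872)
dlen(68872) = 1 + dlen(6887)
dlen(6887) = 1 + dlen(688)
dlen(688) = 1 + dlen(68)
dlen(68) = 1 + dlen(6)
dlen(6) = 1  (base case: 6 < 10)
Unwinding: 1 + 1 + 1 + 1 + 1 + 1 + 1 + 1 + 1 = 9

9


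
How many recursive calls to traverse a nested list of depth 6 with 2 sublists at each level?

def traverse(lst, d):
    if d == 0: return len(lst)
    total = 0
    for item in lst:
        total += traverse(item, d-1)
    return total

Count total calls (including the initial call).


At depth 0 (root): 1 call
At depth 1: each of 1 parents calls traverse on 2 children = 2 calls
At depth 2: each of 2 parents calls traverse on 2 children = 4 calls
At depth 3: each of 4 parents calls traverse on 2 children = 8 calls
At depth 4: each of 8 parents calls traverse on 2 children = 16 calls
At depth 5: each of 16 parents calls traverse on 2 children = 32 calls
At depth 6: each of 32 parents calls traverse on 2 children = 64 calls
Total: 1 + 2 + 4 + 8 + 16 + 32 + 64 = 127

127


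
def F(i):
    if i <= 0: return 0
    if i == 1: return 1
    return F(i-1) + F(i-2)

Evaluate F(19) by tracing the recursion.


Computing F(19) bottom-up:
F(0) = 0
F(1) = 1
F(2) = F(1) + F(0) = 1 + 0 = 1
F(3) = F(2) + F(1) = 1 + 1 = 2
F(4) = F(3) + F(2) = 2 + 1 = 3
F(5) = F(4) + F(3) = 3 + 2 = 5
F(6) = F(5) + F(4) = 5 + 3 = 8
F(7) = F(6) + F(5) = 8 + 5 = 13
F(8) = F(7) + F(6) = 13 + 8 = 21
F(9) = F(8) + F(7) = 21 + 13 = 34
F(10) = F(9) + F(8) = 34 + 21 = 55
F(11) = F(10) + F(9) = 55 + 34 = 89
F(12) = F(11) + F(10) = 89 + 55 = 144
F(13) = F(12) + F(11) = 144 + 89 = 233
F(14) = F(13) + F(12) = 233 + 144 = 377
F(15) = F(14) + F(13) = 377 + 233 = 610
F(16) = F(15) + F(14) = 610 + 377 = 987
F(17) = F(16) + F(15) = 987 + 610 = 1597
F(18) = F(17) + F(16) = 1597 + 987 = 2584
F(19) = F(18) + F(17) = 2584 + 1597 = 4181

4181


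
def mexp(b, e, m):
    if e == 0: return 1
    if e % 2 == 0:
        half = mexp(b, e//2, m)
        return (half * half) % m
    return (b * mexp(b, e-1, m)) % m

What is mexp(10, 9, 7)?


mexp(10, 9, 7): e is odd, compute mexp(10, 8, 7)
  mexp(10, 8, 7): e is even, compute mexp(10, 4, 7)
    mexp(10, 4, 7): e is even, compute mexp(10, 2, 7)
      mexp(10, 2, 7): e is even, compute mexp(10, 1, 7)
        mexp(10, 1, 7): e is odd, compute mexp(10, 0, 7)
          mexp(10, 0, 7) = 1
        (10 * 1) % 7 = 3
      half=3, (3*3) % 7 = 2
    half=2, (2*2) % 7 = 4
  half=4, (4*4) % 7 = 2
(10 * 2) % 7 = 6

6


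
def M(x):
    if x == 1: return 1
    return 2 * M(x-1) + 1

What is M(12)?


M(12) = 2 * M(11) + 1
M(11) = 2 * M(10) + 1
M(10) = 2 * M(9) + 1
M(9) = 2 * M(8) + 1
M(8) = 2 * M(7) + 1
M(7) = 2 * M(6) + 1
M(6) = 2 * M(5) + 1
M(5) = 2 * M(4) + 1
M(4) = 2 * M(3) + 1
M(3) = 2 * M(2) + 1
M(2) = 2 * M(1) + 1
M(1) = 1  (base case)
M(2) = 2 * 1 + 1 = 3
M(3) = 2 * 3 + 1 = 7
M(4) = 2 * 7 + 1 = 15
M(5) = 2 * 15 + 1 = 31
M(6) = 2 * 31 + 1 = 63
M(7) = 2 * 63 + 1 = 127
M(8) = 2 * 127 + 1 = 255
M(9) = 2 * 255 + 1 = 511
M(10) = 2 * 511 + 1 = 1023
M(11) = 2 * 1023 + 1 = 2047
M(12) = 2 * 2047 + 1 = 4095

4095


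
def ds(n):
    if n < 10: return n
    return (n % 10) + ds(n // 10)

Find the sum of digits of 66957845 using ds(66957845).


ds(66957845) = 5 + ds(6695784)
ds(6695784) = 4 + ds(669578)
ds(669578) = 8 + ds(66957)
ds(66957) = 7 + ds(6695)
ds(6695) = 5 + ds(669)
ds(669) = 9 + ds(66)
ds(66) = 6 + ds(6)
ds(6) = 6  (base case)
Total: 5 + 4 + 8 + 7 + 5 + 9 + 6 + 6 = 50

50


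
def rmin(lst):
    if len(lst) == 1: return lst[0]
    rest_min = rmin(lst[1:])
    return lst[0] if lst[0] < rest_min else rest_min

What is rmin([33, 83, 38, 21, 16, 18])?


rmin([33, 83, 38, 21, 16, 18]): compare 33 with rmin([83, 38, 21, 16, 18])
rmin([83, 38, 21, 16, 18]): compare 83 with rmin([38, 21, 16, 18])
rmin([38, 21, 16, 18]): compare 38 with rmin([21, 16, 18])
rmin([21, 16, 18]): compare 21 with rmin([16, 18])
rmin([16, 18]): compare 16 with rmin([18])
rmin([18]) = 18  (base case)
Compare 16 with 18 -> 16
Compare 21 with 16 -> 16
Compare 38 with 16 -> 16
Compare 83 with 16 -> 16
Compare 33 with 16 -> 16

16


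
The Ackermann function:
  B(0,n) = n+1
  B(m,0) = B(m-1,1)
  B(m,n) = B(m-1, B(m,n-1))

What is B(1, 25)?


B(1, 25) = B(0, B(1, 24))
  B(1, 24) = B(0, B(1, 23))
    B(1, 23) = B(0, B(1, 22))
      B(1, 22) = B(0, B(1, 21))
        B(1, 21) = B(0, B(1, 20))
          B(1, 20) = B(0, B(1, 19))
          B(1, 19) = B(0, B(1, 18))
          B(1, 18) = B(0, B(1, 17))
          B(1, 17) = B(0, B(1, 16))
          B(1, 16) = B(0, B(1, 15))
          B(1, 15) = B(0, B(1, 14))
          B(1, 14) = B(0, B(1, 13))
          B(1, 13) = B(0, B(1, 12))
          B(1, 12) = B(0, B(1, 11))
          B(1, 11) = B(0, B(1, 10))
          B(1, 10) = B(0, B(1, 9))
          B(1, 9) = B(0, B(1, 8))
          B(1, 8) = B(0, B(1, 7))
          B(1, 7) = B(0, B(1, 6))
          B(1, 6) = B(0, B(1, 5))
          B(1, 5) = B(0, B(1, 4))
          B(1, 4) = B(0, B(1, 3))
          B(1, 3) = B(0, B(1, 2))
          B(1, 2) = B(0, B(1, 1))
          B(1, 1) = B(0, B(1, 0))
... (trace truncated)
Result: B(1, 25) = 27

27


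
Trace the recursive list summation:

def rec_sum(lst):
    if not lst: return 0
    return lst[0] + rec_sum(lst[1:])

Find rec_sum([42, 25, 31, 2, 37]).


rec_sum([42, 25, 31, 2, 37]) = 42 + rec_sum([25, 31, 2, 37])
rec_sum([25, 31, 2, 37]) = 25 + rec_sum([31, 2, 37])
rec_sum([31, 2, 37]) = 31 + rec_sum([2, 37])
rec_sum([2, 37]) = 2 + rec_sum([37])
rec_sum([37]) = 37 + rec_sum([])
rec_sum([]) = 0  (base case)
Total: 42 + 25 + 31 + 2 + 37 + 0 = 137

137


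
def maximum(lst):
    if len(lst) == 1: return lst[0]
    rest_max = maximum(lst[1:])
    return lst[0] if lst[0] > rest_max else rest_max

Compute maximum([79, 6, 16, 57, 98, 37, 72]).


maximum([79, 6, 16, 57, 98, 37, 72]): compare 79 with maximum([6, 16, 57, 98, 37, 72])
maximum([6, 16, 57, 98, 37, 72]): compare 6 with maximum([16, 57, 98, 37, 72])
maximum([16, 57, 98, 37, 72]): compare 16 with maximum([57, 98, 37, 72])
maximum([57, 98, 37, 72]): compare 57 with maximum([98, 37, 72])
maximum([98, 37, 72]): compare 98 with maximum([37, 72])
maximum([37, 72]): compare 37 with maximum([72])
maximum([72]) = 72  (base case)
Compare 37 with 72 -> 72
Compare 98 with 72 -> 98
Compare 57 with 98 -> 98
Compare 16 with 98 -> 98
Compare 6 with 98 -> 98
Compare 79 with 98 -> 98

98


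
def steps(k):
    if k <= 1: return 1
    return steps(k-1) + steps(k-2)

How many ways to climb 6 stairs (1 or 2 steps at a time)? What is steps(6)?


Building up from base cases:
steps(0) = 1
steps(1) = 1
steps(2) = steps(1) + steps(0) = 1 + 1 = 2
steps(3) = steps(2) + steps(1) = 2 + 1 = 3
steps(4) = steps(3) + steps(2) = 3 + 2 = 5
steps(5) = steps(4) + steps(3) = 5 + 3 = 8
steps(6) = steps(5) + steps(4) = 8 + 5 = 13

13


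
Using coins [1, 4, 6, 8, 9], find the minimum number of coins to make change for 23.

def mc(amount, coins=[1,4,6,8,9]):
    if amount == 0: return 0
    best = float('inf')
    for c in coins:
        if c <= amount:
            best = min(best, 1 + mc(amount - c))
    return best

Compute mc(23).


Building up with DP:
mc(0) = 0
mc(1) = min(1+mc(0)=1+0=1) = 1
mc(2) = min(1+mc(1)=1+1=2) = 2
mc(3) = min(1+mc(2)=1+2=3) = 3
mc(4) = min(1+mc(3)=1+3=4, 1+mc(0)=1+0=1) = 1
mc(5) = min(1+mc(4)=1+1=2, 1+mc(1)=1+1=2) = 2
mc(6) = min(1+mc(5)=1+2=3, 1+mc(2)=1+2=3, 1+mc(0)=1+0=1) = 1
mc(7) = min(1+mc(6)=1+1=2, 1+mc(3)=1+3=4, 1+mc(1)=1+1=2) = 2
mc(8) = min(1+mc(7)=1+2=3, 1+mc(4)=1+1=2, 1+mc(2)=1+2=3, 1+mc(0)=1+0=1) = 1
mc(9) = min(1+mc(8)=1+1=2, 1+mc(5)=1+2=3, 1+mc(3)=1+3=4, 1+mc(1)=1+1=2, 1+mc(0)=1+0=1) = 1
mc(10) = min(1+mc(9)=1+1=2, 1+mc(6)=1+1=2, 1+mc(4)=1+1=2, 1+mc(2)=1+2=3, 1+mc(1)=1+1=2) = 2
mc(11) = min(1+mc(10)=1+2=3, 1+mc(7)=1+2=3, 1+mc(5)=1+2=3, 1+mc(3)=1+3=4, 1+mc(2)=1+2=3) = 3
mc(12) = min(1+mc(11)=1+3=4, 1+mc(8)=1+1=2, 1+mc(6)=1+1=2, 1+mc(4)=1+1=2, 1+mc(3)=1+3=4) = 2
mc(13) = min(1+mc(12)=1+2=3, 1+mc(9)=1+1=2, 1+mc(7)=1+2=3, 1+mc(5)=1+2=3, 1+mc(4)=1+1=2) = 2
mc(14) = min(1+mc(13)=1+2=3, 1+mc(10)=1+2=3, 1+mc(8)=1+1=2, 1+mc(6)=1+1=2, 1+mc(5)=1+2=3) = 2
mc(15) = min(1+mc(14)=1+2=3, 1+mc(11)=1+3=4, 1+mc(9)=1+1=2, 1+mc(7)=1+2=3, 1+mc(6)=1+1=2) = 2
mc(16) = min(1+mc(15)=1+2=3, 1+mc(12)=1+2=3, 1+mc(10)=1+2=3, 1+mc(8)=1+1=2, 1+mc(7)=1+2=3) = 2
mc(17) = min(1+mc(16)=1+2=3, 1+mc(13)=1+2=3, 1+mc(11)=1+3=4, 1+mc(9)=1+1=2, 1+mc(8)=1+1=2) = 2
mc(18) = min(1+mc(17)=1+2=3, 1+mc(14)=1+2=3, 1+mc(12)=1+2=3, 1+mc(10)=1+2=3, 1+mc(9)=1+1=2) = 2
mc(19) = min(1+mc(18)=1+2=3, 1+mc(15)=1+2=3, 1+mc(13)=1+2=3, 1+mc(11)=1+3=4, 1+mc(10)=1+2=3) = 3
mc(20) = min(1+mc(19)=1+3=4, 1+mc(16)=1+2=3, 1+mc(14)=1+2=3, 1+mc(12)=1+2=3, 1+mc(11)=1+3=4) = 3
mc(21) = min(1+mc(20)=1+3=4, 1+mc(17)=1+2=3, 1+mc(15)=1+2=3, 1+mc(13)=1+2=3, 1+mc(12)=1+2=3) = 3
mc(22) = min(1+mc(21)=1+3=4, 1+mc(18)=1+2=3, 1+mc(16)=1+2=3, 1+mc(14)=1+2=3, 1+mc(13)=1+2=3) = 3
mc(23) = min(1+mc(22)=1+3=4, 1+mc(19)=1+3=4, 1+mc(17)=1+2=3, 1+mc(15)=1+2=3, 1+mc(14)=1+2=3) = 3

3
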